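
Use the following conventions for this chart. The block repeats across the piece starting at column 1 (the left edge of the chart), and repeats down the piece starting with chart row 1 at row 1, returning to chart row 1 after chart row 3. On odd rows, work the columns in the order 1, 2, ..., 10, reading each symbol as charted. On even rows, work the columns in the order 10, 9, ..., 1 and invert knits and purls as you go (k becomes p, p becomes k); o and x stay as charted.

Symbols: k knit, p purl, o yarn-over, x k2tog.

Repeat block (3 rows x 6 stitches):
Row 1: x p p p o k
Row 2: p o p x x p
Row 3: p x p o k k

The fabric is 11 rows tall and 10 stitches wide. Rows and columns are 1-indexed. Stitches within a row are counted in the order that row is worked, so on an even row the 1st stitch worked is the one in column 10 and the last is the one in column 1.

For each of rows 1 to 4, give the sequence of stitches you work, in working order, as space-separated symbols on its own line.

Row 1: chart row 1, RS - tile across columns 1-10 and work as-is.
Row 2: chart row 2, WS - tiled (columns 1-10): p o p x x p p o p x; work from column 10 back to 1 with k<->p swapped.
Row 3: chart row 3, RS - tile across columns 1-10 and work as-is.
Row 4: chart row 1, WS - tiled (columns 1-10): x p p p o k x p p p; work from column 10 back to 1 with k<->p swapped.

== ROWS AS WORKED ==
x p p p o k x p p p
x k o k k x x k o k
p x p o k k p x p o
k k k x p o k k k x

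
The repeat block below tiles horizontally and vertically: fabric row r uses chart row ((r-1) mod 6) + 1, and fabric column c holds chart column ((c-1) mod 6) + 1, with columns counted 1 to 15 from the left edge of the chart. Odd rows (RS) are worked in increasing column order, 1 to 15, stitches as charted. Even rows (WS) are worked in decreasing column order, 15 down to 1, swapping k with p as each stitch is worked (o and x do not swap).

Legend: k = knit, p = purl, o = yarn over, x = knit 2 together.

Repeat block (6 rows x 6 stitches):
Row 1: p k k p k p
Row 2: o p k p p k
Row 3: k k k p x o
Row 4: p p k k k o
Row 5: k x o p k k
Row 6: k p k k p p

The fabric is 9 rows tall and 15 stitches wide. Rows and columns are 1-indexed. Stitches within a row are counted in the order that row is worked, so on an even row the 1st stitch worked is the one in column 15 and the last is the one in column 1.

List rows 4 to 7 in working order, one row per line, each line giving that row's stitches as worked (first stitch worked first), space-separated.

Row 4: chart row 4, WS - tiled (columns 1-15): p p k k k o p p k k k o p p k; work from column 15 back to 1 with k<->p swapped.
Row 5: chart row 5, RS - tile across columns 1-15 and work as-is.
Row 6: chart row 6, WS - tiled (columns 1-15): k p k k p p k p k k p p k p k; work from column 15 back to 1 with k<->p swapped.
Row 7: chart row 1, RS - tile across columns 1-15 and work as-is.

== ROWS AS WORKED ==
p k k o p p p k k o p p p k k
k x o p k k k x o p k k k x o
p k p k k p p k p k k p p k p
p k k p k p p k k p k p p k k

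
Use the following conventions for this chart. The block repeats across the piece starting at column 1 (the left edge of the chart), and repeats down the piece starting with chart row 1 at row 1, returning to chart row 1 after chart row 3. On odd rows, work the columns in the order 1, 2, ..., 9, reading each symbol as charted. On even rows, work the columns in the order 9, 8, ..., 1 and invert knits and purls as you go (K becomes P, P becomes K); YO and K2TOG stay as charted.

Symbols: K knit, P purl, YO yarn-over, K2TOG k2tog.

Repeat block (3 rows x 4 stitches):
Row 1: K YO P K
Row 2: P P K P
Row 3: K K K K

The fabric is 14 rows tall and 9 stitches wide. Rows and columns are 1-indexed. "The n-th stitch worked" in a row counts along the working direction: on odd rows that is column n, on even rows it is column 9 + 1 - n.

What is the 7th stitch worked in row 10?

Row 10: (10-1) mod 3 = 0, so use chart row 1. Even row -> WS.
Chart row 1 tiled across columns 1-9: K YO P K K YO P K K
WS row: flip the tiled sequence (start at column 9) and apply K<->P; YO and K2TOG stay.
Row 10 as worked: P P K YO P P K YO P
Stitch 7 in working order -> K

== STITCH ==
K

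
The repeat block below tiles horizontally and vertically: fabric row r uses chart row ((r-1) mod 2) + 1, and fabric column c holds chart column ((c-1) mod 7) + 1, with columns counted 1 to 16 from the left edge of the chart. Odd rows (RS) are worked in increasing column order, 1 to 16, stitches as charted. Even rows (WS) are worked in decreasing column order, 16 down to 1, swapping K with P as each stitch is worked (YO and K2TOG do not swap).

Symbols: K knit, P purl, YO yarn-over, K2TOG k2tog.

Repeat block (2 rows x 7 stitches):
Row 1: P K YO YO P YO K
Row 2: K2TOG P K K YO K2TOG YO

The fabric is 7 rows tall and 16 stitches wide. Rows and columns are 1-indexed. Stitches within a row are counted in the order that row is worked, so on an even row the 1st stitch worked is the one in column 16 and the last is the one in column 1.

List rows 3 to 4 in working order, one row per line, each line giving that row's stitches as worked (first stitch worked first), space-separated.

Result:
P K YO YO P YO K P K YO YO P YO K P K
K K2TOG YO K2TOG YO P P K K2TOG YO K2TOG YO P P K K2TOG

Derivation:
Row 3: chart row 1, RS - tile across columns 1-16 and work as-is.
Row 4: chart row 2, WS - tiled (columns 1-16): K2TOG P K K YO K2TOG YO K2TOG P K K YO K2TOG YO K2TOG P; work from column 16 back to 1 with K<->P swapped.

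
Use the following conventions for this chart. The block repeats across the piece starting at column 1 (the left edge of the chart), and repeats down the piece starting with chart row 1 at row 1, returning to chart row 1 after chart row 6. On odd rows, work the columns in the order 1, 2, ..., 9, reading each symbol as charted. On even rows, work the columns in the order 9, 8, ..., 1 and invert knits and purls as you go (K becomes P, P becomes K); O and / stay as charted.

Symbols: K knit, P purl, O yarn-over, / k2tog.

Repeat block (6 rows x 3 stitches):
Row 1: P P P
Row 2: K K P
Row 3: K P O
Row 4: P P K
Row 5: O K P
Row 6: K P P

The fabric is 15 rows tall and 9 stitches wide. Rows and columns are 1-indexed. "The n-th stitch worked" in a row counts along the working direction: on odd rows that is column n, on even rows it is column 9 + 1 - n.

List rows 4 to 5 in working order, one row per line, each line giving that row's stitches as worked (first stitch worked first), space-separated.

Row 4: chart row 4, WS - tiled (columns 1-9): P P K P P K P P K; work from column 9 back to 1 with K<->P swapped.
Row 5: chart row 5, RS - tile across columns 1-9 and work as-is.

Result:
P K K P K K P K K
O K P O K P O K P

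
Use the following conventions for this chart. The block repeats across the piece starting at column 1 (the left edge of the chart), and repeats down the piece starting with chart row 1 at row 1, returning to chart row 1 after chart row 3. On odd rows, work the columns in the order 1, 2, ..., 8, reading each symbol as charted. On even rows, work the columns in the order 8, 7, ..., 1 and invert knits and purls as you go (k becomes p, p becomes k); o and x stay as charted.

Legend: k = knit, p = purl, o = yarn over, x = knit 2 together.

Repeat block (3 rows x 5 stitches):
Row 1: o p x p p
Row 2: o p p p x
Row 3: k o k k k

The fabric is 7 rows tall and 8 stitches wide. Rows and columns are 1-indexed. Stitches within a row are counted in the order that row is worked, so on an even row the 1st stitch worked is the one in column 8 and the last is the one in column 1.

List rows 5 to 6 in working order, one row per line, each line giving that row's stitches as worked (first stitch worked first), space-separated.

Rows as worked:
o p p p x o p p
p o p p p p o p

Derivation:
Row 5: chart row 2, RS - tile across columns 1-8 and work as-is.
Row 6: chart row 3, WS - tiled (columns 1-8): k o k k k k o k; work from column 8 back to 1 with k<->p swapped.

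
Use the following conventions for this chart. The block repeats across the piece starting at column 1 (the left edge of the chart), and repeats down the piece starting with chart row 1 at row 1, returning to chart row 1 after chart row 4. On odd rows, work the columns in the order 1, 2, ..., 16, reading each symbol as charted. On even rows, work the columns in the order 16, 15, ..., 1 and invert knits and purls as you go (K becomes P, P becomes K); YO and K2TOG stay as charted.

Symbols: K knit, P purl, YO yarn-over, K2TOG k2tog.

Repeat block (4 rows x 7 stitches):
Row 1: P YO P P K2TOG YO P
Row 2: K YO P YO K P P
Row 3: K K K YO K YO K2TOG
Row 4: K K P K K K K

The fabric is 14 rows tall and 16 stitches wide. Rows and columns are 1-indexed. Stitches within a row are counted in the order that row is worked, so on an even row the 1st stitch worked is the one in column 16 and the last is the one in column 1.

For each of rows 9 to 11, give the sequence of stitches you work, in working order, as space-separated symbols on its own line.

Row 9: chart row 1, RS - tile across columns 1-16 and work as-is.
Row 10: chart row 2, WS - tiled (columns 1-16): K YO P YO K P P K YO P YO K P P K YO; work from column 16 back to 1 with K<->P swapped.
Row 11: chart row 3, RS - tile across columns 1-16 and work as-is.

Rows as worked:
P YO P P K2TOG YO P P YO P P K2TOG YO P P YO
YO P K K P YO K YO P K K P YO K YO P
K K K YO K YO K2TOG K K K YO K YO K2TOG K K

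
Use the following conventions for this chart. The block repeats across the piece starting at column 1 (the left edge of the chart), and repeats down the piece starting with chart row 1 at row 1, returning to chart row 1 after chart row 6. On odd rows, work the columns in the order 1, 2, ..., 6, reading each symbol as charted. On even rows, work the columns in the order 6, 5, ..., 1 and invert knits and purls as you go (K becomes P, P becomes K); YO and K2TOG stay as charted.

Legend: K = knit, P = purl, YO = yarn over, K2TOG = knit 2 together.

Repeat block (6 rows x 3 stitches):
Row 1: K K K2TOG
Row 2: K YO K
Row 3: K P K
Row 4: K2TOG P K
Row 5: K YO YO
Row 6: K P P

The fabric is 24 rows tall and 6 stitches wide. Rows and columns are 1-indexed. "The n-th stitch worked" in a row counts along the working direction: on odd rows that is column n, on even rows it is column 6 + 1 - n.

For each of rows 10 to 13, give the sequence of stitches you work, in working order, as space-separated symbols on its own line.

Result:
P K K2TOG P K K2TOG
K YO YO K YO YO
K K P K K P
K K K2TOG K K K2TOG

Derivation:
Row 10: chart row 4, WS - tiled (columns 1-6): K2TOG P K K2TOG P K; work from column 6 back to 1 with K<->P swapped.
Row 11: chart row 5, RS - tile across columns 1-6 and work as-is.
Row 12: chart row 6, WS - tiled (columns 1-6): K P P K P P; work from column 6 back to 1 with K<->P swapped.
Row 13: chart row 1, RS - tile across columns 1-6 and work as-is.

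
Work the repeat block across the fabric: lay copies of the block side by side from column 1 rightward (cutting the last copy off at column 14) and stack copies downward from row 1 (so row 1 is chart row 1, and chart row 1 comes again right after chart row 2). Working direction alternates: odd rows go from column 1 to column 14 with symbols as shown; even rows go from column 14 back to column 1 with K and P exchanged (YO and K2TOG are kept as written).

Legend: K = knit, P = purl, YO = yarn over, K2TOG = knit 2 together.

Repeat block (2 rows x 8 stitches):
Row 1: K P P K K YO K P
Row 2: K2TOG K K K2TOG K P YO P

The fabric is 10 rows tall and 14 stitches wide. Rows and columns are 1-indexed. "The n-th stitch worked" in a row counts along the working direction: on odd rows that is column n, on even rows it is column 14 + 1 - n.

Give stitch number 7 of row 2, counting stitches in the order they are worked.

== STITCH ==
K

Derivation:
Row 2: (2-1) mod 2 = 1, so use chart row 2. Even row -> WS.
Chart row 2 tiled across columns 1-14: K2TOG K K K2TOG K P YO P K2TOG K K K2TOG K P
WS row: flip the tiled sequence (start at column 14) and apply K<->P; YO and K2TOG stay.
Row 2 as worked: K P K2TOG P P K2TOG K YO K P K2TOG P P K2TOG
The 7th stitch worked is K.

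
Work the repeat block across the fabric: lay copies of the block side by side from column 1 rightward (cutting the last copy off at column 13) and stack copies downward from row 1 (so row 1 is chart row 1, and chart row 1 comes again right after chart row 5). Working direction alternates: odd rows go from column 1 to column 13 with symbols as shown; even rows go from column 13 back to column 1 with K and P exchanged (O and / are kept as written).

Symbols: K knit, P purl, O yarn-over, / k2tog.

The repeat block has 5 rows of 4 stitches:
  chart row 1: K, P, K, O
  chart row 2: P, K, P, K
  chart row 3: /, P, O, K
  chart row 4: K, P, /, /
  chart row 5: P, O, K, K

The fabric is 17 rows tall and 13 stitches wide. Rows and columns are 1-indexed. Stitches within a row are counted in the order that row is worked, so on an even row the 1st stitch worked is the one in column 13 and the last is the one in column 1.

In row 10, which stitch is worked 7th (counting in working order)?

Row 10: (10-1) mod 5 = 4, so use chart row 5. Even row -> WS.
Chart row 5 tiled across columns 1-13: P O K K P O K K P O K K P
WS row: flip the tiled sequence (start at column 13) and apply K<->P; O and / stay.
Row 10 as worked: K P P O K P P O K P P O K
The 7th stitch worked is P.

Stitch:
P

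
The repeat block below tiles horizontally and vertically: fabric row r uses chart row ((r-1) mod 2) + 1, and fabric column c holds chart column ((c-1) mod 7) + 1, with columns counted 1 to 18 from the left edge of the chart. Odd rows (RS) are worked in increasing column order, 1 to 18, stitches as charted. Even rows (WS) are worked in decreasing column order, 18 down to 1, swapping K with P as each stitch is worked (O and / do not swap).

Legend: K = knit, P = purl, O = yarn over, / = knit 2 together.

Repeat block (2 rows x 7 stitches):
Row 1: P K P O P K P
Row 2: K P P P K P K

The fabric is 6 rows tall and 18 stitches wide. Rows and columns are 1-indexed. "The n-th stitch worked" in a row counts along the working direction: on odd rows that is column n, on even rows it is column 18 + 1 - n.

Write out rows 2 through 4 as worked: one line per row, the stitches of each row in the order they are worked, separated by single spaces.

Rows as worked:
K K K P P K P K K K P P K P K K K P
P K P O P K P P K P O P K P P K P O
K K K P P K P K K K P P K P K K K P

Derivation:
Row 2: chart row 2, WS - tiled (columns 1-18): K P P P K P K K P P P K P K K P P P; work from column 18 back to 1 with K<->P swapped.
Row 3: chart row 1, RS - tile across columns 1-18 and work as-is.
Row 4: chart row 2, WS - tiled (columns 1-18): K P P P K P K K P P P K P K K P P P; work from column 18 back to 1 with K<->P swapped.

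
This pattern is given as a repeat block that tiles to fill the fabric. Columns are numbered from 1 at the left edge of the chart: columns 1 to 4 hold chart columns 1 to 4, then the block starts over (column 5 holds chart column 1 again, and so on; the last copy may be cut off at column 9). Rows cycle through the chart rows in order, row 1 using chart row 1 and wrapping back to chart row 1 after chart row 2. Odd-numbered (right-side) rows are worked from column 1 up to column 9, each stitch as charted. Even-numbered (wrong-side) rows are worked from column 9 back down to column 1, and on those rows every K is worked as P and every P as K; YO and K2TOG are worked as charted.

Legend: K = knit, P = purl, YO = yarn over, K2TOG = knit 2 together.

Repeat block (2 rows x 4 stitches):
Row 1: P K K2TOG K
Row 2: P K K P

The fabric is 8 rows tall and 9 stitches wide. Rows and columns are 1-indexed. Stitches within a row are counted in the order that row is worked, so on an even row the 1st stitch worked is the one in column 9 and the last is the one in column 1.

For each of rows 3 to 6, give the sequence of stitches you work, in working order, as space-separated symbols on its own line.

Row 3: chart row 1, RS - tile across columns 1-9 and work as-is.
Row 4: chart row 2, WS - tiled (columns 1-9): P K K P P K K P P; work from column 9 back to 1 with K<->P swapped.
Row 5: chart row 1, RS - tile across columns 1-9 and work as-is.
Row 6: chart row 2, WS - tiled (columns 1-9): P K K P P K K P P; work from column 9 back to 1 with K<->P swapped.

Result:
P K K2TOG K P K K2TOG K P
K K P P K K P P K
P K K2TOG K P K K2TOG K P
K K P P K K P P K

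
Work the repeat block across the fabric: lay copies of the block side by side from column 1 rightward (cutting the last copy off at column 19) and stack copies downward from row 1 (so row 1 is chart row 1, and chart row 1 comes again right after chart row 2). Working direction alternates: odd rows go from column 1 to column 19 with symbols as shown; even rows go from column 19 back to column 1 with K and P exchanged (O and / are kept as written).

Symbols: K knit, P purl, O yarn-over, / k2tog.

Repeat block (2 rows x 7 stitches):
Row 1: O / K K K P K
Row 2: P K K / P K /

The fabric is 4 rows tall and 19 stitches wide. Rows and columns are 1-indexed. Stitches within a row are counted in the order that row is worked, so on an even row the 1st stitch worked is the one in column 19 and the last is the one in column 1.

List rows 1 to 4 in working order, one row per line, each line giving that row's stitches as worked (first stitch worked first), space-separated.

Rows as worked:
O / K K K P K O / K K K P K O / K K K
K / P P K / P K / P P K / P K / P P K
O / K K K P K O / K K K P K O / K K K
K / P P K / P K / P P K / P K / P P K

Derivation:
Row 1: chart row 1, RS - tile across columns 1-19 and work as-is.
Row 2: chart row 2, WS - tiled (columns 1-19): P K K / P K / P K K / P K / P K K / P; work from column 19 back to 1 with K<->P swapped.
Row 3: chart row 1, RS - tile across columns 1-19 and work as-is.
Row 4: chart row 2, WS - tiled (columns 1-19): P K K / P K / P K K / P K / P K K / P; work from column 19 back to 1 with K<->P swapped.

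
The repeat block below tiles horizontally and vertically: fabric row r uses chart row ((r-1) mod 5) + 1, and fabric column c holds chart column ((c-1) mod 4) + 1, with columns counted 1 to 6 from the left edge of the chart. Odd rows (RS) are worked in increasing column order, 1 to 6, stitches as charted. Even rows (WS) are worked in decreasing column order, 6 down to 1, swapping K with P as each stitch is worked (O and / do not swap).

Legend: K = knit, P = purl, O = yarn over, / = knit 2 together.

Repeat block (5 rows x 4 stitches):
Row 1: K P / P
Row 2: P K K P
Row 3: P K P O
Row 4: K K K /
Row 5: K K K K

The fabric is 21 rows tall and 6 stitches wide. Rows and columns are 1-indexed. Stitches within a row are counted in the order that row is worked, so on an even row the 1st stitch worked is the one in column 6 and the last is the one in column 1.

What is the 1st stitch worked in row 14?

Row 14: (14-1) mod 5 = 3, so use chart row 4. Even row -> WS.
Chart row 4 tiled across columns 1-6: K K K / K K
Wrong side: read the tiled row from column 6 down to 1 and exchange K with P (leave O, /).
Row 14 as worked: P P / P P P
Counting 1 along the worked row gives P.

Stitch:
P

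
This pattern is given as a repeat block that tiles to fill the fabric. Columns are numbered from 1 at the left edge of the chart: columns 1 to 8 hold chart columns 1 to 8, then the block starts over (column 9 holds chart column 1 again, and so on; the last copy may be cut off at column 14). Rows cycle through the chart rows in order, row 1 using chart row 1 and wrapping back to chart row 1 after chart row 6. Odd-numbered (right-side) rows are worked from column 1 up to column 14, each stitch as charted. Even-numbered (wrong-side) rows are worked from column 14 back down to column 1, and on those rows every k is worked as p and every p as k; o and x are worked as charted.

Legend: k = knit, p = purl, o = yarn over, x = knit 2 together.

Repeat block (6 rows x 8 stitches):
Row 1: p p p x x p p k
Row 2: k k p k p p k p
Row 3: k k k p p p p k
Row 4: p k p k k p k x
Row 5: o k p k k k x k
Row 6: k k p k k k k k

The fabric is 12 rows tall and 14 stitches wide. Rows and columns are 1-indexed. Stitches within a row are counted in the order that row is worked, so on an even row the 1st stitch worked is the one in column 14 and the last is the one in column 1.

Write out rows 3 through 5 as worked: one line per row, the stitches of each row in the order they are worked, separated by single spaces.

Row 3: chart row 3, RS - tile across columns 1-14 and work as-is.
Row 4: chart row 4, WS - tiled (columns 1-14): p k p k k p k x p k p k k p; work from column 14 back to 1 with k<->p swapped.
Row 5: chart row 5, RS - tile across columns 1-14 and work as-is.

Rows as worked:
k k k p p p p k k k k p p p
k p p k p k x p k p p k p k
o k p k k k x k o k p k k k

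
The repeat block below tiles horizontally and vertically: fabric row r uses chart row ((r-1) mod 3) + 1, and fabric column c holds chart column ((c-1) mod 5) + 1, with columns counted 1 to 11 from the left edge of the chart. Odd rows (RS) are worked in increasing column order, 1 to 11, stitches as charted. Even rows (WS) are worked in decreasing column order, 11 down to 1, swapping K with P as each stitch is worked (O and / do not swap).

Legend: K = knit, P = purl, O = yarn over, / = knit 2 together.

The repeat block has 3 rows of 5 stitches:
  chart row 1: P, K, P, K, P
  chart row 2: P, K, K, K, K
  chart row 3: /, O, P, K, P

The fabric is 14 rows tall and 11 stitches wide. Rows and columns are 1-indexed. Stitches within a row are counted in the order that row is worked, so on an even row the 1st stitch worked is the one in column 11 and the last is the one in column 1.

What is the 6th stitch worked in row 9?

Row 9 uses chart row ((9-1) mod 3)+1 = 3. Row 9 is odd, so RS.
Chart row 3 tiled across columns 1-11: / O P K P / O P K P /
RS row: no reversal, no swap; stitch n worked = column n.
Stitch 6 in working order -> /

== STITCH ==
/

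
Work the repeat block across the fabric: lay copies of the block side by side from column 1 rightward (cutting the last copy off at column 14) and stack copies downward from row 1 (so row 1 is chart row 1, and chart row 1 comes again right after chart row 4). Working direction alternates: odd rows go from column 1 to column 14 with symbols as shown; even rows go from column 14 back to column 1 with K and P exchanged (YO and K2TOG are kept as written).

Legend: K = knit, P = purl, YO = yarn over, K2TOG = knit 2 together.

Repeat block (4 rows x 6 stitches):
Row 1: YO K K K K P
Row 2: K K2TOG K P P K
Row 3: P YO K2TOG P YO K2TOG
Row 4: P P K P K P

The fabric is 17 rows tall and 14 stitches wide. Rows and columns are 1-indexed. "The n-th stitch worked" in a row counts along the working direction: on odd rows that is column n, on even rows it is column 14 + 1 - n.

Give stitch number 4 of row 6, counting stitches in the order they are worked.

Result:
K

Derivation:
For row 6: chart row = ((6-1) mod 4) + 1 = 2; this is a WS (even) row.
Chart row 2 tiled across columns 1-14: K K2TOG K P P K K K2TOG K P P K K K2TOG
WS row: flip the tiled sequence (start at column 14) and apply K<->P; YO and K2TOG stay.
Row 6 as worked: K2TOG P P K K P K2TOG P P K K P K2TOG P
Counting 4 along the worked row gives K.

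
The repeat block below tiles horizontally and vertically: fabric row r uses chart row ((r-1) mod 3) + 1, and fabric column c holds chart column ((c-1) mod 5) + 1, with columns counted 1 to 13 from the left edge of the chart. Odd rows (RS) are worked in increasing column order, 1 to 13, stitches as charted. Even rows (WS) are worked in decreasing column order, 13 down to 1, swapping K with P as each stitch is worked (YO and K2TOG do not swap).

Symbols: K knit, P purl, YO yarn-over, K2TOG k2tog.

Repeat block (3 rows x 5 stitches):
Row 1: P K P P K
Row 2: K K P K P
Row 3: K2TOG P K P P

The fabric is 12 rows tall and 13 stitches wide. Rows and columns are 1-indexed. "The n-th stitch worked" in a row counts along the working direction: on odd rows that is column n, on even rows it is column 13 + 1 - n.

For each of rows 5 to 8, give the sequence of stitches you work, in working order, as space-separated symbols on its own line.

Row 5: chart row 2, RS - tile across columns 1-13 and work as-is.
Row 6: chart row 3, WS - tiled (columns 1-13): K2TOG P K P P K2TOG P K P P K2TOG P K; work from column 13 back to 1 with K<->P swapped.
Row 7: chart row 1, RS - tile across columns 1-13 and work as-is.
Row 8: chart row 2, WS - tiled (columns 1-13): K K P K P K K P K P K K P; work from column 13 back to 1 with K<->P swapped.

Result:
K K P K P K K P K P K K P
P K K2TOG K K P K K2TOG K K P K K2TOG
P K P P K P K P P K P K P
K P P K P K P P K P K P P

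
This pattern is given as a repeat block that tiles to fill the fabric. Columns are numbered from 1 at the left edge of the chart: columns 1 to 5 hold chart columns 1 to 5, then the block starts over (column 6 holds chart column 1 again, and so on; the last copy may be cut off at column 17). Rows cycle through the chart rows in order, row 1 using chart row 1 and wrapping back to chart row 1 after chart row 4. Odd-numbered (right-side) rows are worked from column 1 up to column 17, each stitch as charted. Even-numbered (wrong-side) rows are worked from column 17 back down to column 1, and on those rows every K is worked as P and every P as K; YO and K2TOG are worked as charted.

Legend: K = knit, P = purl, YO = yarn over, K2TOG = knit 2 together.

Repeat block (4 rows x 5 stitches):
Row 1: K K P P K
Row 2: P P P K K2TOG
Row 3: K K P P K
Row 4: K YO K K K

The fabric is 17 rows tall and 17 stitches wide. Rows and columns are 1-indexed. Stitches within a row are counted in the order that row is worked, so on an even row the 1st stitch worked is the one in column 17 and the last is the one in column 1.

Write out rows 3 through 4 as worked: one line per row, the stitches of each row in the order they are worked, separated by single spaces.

Result:
K K P P K K K P P K K K P P K K K
YO P P P P YO P P P P YO P P P P YO P

Derivation:
Row 3: chart row 3, RS - tile across columns 1-17 and work as-is.
Row 4: chart row 4, WS - tiled (columns 1-17): K YO K K K K YO K K K K YO K K K K YO; work from column 17 back to 1 with K<->P swapped.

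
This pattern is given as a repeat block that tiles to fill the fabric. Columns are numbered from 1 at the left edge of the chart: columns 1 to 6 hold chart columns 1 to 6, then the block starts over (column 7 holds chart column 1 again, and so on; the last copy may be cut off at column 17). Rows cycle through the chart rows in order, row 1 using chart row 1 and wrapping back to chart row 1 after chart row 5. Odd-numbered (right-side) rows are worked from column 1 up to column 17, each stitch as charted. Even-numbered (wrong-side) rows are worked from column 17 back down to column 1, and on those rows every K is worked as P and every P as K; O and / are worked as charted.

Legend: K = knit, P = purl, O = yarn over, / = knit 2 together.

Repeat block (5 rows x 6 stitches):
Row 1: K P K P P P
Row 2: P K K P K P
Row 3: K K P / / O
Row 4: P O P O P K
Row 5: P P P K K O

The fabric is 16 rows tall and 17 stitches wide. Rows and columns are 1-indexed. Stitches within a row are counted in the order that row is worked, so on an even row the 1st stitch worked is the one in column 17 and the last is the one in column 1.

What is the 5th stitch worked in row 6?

For row 6: chart row = ((6-1) mod 5) + 1 = 1; this is a WS (even) row.
Chart row 1 tiled across columns 1-17: K P K P P P K P K P P P K P K P P
Wrong side: read the tiled row from column 17 down to 1 and exchange K with P (leave O, /).
Row 6 as worked: K K P K P K K K P K P K K K P K P
Stitch 5 in working order -> P

Stitch:
P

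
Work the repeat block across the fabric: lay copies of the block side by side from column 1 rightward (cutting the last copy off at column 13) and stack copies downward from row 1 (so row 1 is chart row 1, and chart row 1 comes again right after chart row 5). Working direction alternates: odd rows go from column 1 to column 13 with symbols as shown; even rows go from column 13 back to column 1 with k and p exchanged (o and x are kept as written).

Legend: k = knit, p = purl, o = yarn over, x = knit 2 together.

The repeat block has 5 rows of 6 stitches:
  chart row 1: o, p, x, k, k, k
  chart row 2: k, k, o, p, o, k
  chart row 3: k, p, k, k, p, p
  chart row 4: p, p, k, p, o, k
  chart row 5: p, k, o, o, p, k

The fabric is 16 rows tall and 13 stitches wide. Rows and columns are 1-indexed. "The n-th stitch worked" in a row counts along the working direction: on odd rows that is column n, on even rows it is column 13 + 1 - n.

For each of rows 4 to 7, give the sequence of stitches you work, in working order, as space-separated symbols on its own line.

Row 4: chart row 4, WS - tiled (columns 1-13): p p k p o k p p k p o k p; work from column 13 back to 1 with k<->p swapped.
Row 5: chart row 5, RS - tile across columns 1-13 and work as-is.
Row 6: chart row 1, WS - tiled (columns 1-13): o p x k k k o p x k k k o; work from column 13 back to 1 with k<->p swapped.
Row 7: chart row 2, RS - tile across columns 1-13 and work as-is.

Rows as worked:
k p o k p k k p o k p k k
p k o o p k p k o o p k p
o p p p x k o p p p x k o
k k o p o k k k o p o k k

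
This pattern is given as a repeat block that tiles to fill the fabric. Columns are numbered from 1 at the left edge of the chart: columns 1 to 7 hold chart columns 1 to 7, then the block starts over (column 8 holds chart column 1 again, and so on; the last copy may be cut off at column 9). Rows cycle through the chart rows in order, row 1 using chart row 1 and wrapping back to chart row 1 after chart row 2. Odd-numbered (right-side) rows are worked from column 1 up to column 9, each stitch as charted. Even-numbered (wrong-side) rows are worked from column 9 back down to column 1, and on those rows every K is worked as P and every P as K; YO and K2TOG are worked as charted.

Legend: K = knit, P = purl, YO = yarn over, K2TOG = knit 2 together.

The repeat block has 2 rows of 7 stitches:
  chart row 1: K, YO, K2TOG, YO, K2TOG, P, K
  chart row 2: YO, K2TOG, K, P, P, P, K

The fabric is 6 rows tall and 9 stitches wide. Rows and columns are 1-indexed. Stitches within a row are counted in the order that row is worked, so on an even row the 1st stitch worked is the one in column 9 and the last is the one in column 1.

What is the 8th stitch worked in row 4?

For row 4: chart row = ((4-1) mod 2) + 1 = 2; this is a WS (even) row.
Chart row 2 tiled across columns 1-9: YO K2TOG K P P P K YO K2TOG
WS: work from column 9 back to column 1 (reverse the tiled row), swapping K<->P (YO and K2TOG unchanged).
Row 4 as worked: K2TOG YO P K K K P K2TOG YO
The 8th stitch worked is K2TOG.

== STITCH ==
K2TOG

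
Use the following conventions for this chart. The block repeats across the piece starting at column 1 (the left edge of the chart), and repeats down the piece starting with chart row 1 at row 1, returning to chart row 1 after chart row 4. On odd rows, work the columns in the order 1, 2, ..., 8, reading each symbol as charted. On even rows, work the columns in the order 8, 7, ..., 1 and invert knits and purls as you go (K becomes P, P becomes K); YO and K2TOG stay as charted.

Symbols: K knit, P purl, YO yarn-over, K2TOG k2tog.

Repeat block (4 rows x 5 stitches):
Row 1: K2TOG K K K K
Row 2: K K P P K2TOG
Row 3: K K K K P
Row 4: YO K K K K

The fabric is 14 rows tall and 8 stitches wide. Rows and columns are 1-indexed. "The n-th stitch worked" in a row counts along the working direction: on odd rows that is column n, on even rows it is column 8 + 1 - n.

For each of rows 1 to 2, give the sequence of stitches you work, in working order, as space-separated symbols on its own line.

Row 1: chart row 1, RS - tile across columns 1-8 and work as-is.
Row 2: chart row 2, WS - tiled (columns 1-8): K K P P K2TOG K K P; work from column 8 back to 1 with K<->P swapped.

== ROWS AS WORKED ==
K2TOG K K K K K2TOG K K
K P P K2TOG K K P P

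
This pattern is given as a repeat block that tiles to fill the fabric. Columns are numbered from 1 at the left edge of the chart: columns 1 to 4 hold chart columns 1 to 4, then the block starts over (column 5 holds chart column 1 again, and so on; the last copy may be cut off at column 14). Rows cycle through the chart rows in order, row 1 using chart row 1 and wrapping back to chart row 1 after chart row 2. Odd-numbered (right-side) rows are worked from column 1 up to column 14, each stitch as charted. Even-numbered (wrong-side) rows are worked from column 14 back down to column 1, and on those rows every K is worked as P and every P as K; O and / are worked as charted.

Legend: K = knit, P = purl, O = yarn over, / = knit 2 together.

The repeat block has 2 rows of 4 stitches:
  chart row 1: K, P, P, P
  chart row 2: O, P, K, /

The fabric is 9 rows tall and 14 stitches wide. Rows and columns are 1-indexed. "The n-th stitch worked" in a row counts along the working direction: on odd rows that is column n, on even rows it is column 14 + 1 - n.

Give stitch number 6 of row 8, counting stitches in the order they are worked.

Row 8 uses chart row ((8-1) mod 2)+1 = 2. Row 8 is even, so WS.
Chart row 2 tiled across columns 1-14: O P K / O P K / O P K / O P
WS row: flip the tiled sequence (start at column 14) and apply K<->P; O and / stay.
Row 8 as worked: K O / P K O / P K O / P K O
Stitch 6 in working order -> O

Result:
O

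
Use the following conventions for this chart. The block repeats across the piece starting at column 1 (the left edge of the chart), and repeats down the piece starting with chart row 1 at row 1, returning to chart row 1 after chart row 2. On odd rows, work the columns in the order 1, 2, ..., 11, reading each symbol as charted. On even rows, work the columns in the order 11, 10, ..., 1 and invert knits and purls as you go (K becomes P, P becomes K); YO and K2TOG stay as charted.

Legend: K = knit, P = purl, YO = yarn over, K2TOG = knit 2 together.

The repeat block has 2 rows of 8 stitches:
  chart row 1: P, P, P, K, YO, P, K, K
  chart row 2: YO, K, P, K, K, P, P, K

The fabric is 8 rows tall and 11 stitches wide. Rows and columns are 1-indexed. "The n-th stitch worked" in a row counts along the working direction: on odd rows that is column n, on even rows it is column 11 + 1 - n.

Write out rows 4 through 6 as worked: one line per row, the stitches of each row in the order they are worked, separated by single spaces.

Row 4: chart row 2, WS - tiled (columns 1-11): YO K P K K P P K YO K P; work from column 11 back to 1 with K<->P swapped.
Row 5: chart row 1, RS - tile across columns 1-11 and work as-is.
Row 6: chart row 2, WS - tiled (columns 1-11): YO K P K K P P K YO K P; work from column 11 back to 1 with K<->P swapped.

Rows as worked:
K P YO P K K P P K P YO
P P P K YO P K K P P P
K P YO P K K P P K P YO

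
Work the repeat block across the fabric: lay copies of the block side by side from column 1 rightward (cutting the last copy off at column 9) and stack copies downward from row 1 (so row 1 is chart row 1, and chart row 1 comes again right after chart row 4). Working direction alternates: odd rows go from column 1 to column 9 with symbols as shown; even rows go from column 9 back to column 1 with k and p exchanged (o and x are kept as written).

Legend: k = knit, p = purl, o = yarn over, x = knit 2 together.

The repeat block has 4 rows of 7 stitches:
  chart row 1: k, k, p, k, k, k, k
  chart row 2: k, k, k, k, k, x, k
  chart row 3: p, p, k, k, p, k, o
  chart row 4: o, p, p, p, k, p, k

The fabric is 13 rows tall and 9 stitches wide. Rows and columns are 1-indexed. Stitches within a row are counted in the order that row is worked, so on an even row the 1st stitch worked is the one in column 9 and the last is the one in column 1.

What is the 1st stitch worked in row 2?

Stitch:
p

Derivation:
For row 2: chart row = ((2-1) mod 4) + 1 = 2; this is a WS (even) row.
Chart row 2 tiled across columns 1-9: k k k k k x k k k
WS: work from column 9 back to column 1 (reverse the tiled row), swapping k<->p (o and x unchanged).
Row 2 as worked: p p p x p p p p p
The 1st stitch worked is p.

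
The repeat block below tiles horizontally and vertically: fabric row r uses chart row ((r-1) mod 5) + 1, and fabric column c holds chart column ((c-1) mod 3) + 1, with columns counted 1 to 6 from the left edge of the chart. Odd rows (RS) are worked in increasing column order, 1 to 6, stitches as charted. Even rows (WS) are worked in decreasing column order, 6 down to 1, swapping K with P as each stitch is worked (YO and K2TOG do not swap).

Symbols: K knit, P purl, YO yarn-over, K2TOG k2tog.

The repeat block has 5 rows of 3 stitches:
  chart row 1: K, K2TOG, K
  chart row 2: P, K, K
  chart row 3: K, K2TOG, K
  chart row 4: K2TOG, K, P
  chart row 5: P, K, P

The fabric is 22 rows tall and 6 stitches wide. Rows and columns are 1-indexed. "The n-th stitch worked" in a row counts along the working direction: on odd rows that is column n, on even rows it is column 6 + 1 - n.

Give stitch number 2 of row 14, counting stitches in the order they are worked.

Row 14 uses chart row ((14-1) mod 5)+1 = 4. Row 14 is even, so WS.
Chart row 4 tiled across columns 1-6: K2TOG K P K2TOG K P
WS row: flip the tiled sequence (start at column 6) and apply K<->P; YO and K2TOG stay.
Row 14 as worked: K P K2TOG K P K2TOG
Stitch 2 in working order -> P

Result:
P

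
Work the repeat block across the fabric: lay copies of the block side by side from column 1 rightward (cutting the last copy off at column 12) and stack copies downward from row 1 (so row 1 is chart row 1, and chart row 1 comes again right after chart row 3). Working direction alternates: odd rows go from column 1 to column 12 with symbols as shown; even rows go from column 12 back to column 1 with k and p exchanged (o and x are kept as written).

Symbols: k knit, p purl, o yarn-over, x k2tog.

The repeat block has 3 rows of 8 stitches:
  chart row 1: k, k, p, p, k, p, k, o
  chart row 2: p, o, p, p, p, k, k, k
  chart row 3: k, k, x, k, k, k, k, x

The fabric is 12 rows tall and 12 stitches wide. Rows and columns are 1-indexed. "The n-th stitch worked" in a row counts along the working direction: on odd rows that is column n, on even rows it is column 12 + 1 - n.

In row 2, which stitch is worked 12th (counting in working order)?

For row 2: chart row = ((2-1) mod 3) + 1 = 2; this is a WS (even) row.
Chart row 2 tiled across columns 1-12: p o p p p k k k p o p p
WS row: flip the tiled sequence (start at column 12) and apply k<->p; o and x stay.
Row 2 as worked: k k o k p p p k k k o k
Counting 12 along the worked row gives k.

Result:
k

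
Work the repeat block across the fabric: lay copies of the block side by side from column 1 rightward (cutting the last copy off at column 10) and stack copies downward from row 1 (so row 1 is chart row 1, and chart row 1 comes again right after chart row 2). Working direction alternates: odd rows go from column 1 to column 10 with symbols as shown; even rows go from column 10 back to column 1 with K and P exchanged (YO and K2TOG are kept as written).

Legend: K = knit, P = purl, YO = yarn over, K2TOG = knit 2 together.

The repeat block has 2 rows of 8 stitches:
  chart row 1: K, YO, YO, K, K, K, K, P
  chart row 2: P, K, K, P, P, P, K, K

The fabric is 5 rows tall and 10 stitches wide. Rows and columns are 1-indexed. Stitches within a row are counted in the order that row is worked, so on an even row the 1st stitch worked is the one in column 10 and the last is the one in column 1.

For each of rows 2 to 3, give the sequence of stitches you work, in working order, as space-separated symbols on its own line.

Row 2: chart row 2, WS - tiled (columns 1-10): P K K P P P K K P K; work from column 10 back to 1 with K<->P swapped.
Row 3: chart row 1, RS - tile across columns 1-10 and work as-is.

Result:
P K P P K K K P P K
K YO YO K K K K P K YO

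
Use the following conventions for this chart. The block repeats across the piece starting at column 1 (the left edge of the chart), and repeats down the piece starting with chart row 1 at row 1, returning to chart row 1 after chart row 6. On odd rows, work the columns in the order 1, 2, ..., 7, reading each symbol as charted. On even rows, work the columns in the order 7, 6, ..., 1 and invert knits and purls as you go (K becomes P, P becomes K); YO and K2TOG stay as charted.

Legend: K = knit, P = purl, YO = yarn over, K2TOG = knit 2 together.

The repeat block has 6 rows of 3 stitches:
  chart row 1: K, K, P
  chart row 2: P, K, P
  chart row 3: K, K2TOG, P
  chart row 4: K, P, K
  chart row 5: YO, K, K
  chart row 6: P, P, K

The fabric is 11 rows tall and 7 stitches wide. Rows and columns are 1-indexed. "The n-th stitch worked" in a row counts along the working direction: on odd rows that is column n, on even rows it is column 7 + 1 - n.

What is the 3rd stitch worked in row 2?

== STITCH ==
P

Derivation:
For row 2: chart row = ((2-1) mod 6) + 1 = 2; this is a WS (even) row.
Chart row 2 tiled across columns 1-7: P K P P K P P
WS row: flip the tiled sequence (start at column 7) and apply K<->P; YO and K2TOG stay.
Row 2 as worked: K K P K K P K
Counting 3 along the worked row gives P.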